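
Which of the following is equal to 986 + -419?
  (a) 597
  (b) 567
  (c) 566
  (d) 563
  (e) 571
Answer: b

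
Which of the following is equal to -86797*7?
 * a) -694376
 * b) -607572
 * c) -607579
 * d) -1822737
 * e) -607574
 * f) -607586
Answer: c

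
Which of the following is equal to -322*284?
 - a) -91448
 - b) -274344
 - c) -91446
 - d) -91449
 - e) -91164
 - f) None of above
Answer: a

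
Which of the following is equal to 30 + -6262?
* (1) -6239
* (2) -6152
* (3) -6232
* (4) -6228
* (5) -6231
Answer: 3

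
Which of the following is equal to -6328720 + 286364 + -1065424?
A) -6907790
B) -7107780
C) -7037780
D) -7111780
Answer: B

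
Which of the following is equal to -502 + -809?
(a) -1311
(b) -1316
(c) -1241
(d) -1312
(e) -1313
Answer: a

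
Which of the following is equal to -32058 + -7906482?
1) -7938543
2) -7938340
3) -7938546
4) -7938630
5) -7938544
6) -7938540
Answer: 6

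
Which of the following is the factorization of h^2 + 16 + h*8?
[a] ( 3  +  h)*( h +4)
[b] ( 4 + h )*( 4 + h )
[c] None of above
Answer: b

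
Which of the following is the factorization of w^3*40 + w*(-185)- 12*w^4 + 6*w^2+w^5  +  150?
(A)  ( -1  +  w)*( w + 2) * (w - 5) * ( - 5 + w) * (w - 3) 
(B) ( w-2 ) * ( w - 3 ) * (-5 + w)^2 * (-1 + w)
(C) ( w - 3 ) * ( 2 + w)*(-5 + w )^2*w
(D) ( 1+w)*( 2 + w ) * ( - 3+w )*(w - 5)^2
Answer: A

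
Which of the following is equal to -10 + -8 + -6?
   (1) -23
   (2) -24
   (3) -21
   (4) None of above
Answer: 2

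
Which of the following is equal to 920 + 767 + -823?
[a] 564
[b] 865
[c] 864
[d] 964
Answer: c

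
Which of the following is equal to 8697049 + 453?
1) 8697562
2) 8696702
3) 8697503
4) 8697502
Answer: 4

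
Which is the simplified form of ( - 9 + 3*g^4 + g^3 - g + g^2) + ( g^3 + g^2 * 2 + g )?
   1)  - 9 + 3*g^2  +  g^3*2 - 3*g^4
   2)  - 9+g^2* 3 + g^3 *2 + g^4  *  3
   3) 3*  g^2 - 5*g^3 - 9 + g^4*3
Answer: 2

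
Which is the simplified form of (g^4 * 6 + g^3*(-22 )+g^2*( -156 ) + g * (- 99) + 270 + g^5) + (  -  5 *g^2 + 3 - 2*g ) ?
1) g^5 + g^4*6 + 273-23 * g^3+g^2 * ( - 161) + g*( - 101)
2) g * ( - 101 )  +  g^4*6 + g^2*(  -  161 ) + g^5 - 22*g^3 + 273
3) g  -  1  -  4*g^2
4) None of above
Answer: 2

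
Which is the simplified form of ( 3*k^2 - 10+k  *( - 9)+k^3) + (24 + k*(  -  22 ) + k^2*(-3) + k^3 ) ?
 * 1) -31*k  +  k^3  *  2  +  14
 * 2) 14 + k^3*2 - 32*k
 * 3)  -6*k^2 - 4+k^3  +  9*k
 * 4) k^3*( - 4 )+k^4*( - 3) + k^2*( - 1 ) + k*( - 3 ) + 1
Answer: 1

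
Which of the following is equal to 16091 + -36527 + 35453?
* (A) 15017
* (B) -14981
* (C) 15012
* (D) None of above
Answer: A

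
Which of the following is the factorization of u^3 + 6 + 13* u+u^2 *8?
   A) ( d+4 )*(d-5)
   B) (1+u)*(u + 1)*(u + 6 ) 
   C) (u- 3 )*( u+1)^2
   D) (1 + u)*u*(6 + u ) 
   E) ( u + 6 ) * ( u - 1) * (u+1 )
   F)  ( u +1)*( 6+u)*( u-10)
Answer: B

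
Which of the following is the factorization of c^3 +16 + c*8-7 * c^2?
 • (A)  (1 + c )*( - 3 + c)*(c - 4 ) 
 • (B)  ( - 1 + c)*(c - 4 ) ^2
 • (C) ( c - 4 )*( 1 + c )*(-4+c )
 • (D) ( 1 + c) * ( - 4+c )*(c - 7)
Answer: C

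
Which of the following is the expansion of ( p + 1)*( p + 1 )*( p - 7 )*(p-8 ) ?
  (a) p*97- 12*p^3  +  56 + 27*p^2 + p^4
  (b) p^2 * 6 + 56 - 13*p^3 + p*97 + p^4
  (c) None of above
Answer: c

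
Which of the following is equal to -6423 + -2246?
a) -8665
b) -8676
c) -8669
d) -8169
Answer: c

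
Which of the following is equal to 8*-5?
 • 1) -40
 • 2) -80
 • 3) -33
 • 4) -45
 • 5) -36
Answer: 1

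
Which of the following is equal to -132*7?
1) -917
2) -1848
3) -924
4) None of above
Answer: 3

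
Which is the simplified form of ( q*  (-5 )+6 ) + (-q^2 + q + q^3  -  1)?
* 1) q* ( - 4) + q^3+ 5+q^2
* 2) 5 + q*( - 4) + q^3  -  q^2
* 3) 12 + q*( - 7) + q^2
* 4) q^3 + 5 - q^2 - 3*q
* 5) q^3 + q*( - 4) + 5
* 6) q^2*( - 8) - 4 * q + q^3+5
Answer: 2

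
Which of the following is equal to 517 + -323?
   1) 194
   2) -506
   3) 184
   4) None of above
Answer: 1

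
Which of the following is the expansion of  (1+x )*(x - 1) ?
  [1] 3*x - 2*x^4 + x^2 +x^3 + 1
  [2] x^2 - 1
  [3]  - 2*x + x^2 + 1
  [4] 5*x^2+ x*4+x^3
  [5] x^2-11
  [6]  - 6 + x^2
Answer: 2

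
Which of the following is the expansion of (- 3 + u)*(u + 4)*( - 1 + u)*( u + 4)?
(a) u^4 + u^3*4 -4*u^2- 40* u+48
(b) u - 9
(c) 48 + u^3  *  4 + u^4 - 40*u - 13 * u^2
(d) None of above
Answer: c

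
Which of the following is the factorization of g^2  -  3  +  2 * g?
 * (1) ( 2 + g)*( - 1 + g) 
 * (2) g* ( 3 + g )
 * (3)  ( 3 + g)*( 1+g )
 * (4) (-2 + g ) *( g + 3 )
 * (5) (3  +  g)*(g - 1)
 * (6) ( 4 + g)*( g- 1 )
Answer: 5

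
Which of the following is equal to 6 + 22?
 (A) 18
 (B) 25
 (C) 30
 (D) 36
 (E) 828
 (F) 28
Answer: F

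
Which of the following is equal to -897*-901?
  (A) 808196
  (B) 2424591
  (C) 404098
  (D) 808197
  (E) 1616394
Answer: D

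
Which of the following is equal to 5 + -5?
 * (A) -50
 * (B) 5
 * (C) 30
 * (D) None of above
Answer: D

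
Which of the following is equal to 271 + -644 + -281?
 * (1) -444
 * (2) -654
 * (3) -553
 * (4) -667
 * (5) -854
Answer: 2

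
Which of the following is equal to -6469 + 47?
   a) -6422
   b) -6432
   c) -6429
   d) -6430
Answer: a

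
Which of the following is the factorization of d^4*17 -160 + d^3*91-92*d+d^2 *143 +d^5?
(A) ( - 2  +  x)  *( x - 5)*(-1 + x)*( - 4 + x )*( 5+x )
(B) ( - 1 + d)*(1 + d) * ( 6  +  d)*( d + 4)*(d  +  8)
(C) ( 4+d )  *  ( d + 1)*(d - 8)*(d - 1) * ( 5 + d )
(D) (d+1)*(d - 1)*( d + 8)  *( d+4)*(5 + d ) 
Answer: D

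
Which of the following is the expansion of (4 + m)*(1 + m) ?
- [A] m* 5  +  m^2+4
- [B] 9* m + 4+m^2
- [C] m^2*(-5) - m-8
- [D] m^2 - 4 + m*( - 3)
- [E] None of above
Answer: A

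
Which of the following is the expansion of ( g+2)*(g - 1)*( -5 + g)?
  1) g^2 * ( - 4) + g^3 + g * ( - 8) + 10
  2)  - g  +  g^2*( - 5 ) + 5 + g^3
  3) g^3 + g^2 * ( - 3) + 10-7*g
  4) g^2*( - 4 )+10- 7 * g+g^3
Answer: 4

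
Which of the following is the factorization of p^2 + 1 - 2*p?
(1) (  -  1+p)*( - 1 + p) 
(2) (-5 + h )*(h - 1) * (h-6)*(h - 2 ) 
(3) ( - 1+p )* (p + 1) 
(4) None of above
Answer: 1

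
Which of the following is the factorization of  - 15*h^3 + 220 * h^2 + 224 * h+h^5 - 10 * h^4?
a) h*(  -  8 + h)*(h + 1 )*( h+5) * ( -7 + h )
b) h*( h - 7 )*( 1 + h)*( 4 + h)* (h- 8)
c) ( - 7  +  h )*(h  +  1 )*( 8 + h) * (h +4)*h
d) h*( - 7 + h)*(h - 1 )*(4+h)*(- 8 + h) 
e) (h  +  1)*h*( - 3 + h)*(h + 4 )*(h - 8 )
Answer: b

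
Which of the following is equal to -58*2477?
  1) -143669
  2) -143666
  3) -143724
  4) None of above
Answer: 2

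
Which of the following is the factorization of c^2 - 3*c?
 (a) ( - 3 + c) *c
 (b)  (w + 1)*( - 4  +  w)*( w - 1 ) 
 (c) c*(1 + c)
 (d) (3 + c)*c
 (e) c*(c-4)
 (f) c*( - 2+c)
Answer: a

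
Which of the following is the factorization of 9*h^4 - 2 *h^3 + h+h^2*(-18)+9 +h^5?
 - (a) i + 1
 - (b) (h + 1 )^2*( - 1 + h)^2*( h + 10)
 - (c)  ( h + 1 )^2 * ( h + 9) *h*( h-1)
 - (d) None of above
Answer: d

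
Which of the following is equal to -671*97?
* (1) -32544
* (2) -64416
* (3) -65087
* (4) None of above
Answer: 3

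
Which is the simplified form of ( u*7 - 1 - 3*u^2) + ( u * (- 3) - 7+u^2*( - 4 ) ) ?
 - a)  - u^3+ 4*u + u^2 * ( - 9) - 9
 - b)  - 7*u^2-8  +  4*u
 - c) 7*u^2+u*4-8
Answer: b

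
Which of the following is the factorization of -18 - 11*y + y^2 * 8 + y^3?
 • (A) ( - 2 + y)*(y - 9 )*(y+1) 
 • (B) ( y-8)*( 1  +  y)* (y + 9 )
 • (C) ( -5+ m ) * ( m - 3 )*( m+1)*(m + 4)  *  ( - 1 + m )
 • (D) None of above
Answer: D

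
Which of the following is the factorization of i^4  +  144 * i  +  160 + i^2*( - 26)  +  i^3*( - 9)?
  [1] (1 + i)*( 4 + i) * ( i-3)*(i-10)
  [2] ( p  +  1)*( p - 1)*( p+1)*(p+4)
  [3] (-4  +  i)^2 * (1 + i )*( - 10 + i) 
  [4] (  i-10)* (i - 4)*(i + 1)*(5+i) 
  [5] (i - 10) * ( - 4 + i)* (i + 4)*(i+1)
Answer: 5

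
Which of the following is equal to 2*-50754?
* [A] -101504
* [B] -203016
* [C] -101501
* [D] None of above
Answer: D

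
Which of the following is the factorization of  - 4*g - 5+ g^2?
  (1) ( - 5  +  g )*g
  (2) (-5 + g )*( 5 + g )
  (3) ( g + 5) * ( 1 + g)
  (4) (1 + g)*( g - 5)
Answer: 4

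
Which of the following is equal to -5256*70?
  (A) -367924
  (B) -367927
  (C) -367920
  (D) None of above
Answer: C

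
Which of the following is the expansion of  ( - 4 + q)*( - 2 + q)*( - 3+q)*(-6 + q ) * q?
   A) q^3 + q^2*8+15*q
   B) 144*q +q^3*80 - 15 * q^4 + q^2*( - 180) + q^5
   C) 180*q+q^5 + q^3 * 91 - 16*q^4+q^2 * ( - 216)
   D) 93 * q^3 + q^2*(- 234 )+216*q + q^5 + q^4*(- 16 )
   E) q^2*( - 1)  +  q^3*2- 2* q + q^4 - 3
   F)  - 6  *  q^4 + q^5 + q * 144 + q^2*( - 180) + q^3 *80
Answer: B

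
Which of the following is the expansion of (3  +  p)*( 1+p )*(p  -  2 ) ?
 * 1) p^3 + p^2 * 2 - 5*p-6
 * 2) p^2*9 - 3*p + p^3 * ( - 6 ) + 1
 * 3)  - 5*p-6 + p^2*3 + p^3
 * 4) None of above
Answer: 1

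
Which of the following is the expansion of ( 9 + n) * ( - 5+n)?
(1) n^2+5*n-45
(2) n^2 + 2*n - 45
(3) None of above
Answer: 3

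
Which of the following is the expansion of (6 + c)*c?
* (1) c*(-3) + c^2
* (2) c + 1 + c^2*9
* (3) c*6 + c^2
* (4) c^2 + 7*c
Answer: 3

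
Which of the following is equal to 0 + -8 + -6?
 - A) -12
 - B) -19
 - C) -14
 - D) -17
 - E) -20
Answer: C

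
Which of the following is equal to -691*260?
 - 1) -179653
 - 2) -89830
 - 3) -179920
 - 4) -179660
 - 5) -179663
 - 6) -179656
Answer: 4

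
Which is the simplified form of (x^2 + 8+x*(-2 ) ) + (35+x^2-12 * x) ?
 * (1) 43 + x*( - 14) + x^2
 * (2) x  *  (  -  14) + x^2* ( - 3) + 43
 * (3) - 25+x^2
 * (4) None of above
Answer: 4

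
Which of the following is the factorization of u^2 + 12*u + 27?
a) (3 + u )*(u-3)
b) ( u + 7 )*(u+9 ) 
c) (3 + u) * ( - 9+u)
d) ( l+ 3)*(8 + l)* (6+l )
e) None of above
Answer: e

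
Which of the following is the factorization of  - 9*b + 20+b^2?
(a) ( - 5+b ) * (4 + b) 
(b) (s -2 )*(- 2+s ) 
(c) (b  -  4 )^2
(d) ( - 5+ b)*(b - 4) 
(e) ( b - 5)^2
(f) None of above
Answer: d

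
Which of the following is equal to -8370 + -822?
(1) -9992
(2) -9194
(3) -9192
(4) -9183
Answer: 3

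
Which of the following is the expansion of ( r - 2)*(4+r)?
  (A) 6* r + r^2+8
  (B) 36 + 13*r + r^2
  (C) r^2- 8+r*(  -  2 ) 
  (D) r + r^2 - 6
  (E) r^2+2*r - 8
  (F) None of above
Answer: E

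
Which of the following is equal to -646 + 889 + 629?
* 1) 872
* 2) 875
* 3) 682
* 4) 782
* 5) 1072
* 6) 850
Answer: 1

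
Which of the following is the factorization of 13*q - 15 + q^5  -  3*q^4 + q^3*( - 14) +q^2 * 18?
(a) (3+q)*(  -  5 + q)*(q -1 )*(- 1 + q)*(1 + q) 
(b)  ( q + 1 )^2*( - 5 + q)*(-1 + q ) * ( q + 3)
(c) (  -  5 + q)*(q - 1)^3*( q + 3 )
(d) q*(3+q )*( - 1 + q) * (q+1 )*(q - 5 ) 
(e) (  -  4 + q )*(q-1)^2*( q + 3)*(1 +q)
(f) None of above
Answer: a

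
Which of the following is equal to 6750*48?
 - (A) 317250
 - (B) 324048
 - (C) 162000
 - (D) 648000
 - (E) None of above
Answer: E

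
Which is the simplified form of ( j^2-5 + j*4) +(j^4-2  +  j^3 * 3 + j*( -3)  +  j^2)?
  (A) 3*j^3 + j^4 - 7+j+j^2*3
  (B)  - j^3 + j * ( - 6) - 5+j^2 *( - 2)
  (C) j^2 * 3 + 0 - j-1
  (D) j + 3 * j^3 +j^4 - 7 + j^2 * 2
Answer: D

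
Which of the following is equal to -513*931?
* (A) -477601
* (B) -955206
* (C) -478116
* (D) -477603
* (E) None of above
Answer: D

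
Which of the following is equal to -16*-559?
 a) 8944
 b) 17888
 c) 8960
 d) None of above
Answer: a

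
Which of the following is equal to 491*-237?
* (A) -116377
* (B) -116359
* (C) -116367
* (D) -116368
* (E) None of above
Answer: C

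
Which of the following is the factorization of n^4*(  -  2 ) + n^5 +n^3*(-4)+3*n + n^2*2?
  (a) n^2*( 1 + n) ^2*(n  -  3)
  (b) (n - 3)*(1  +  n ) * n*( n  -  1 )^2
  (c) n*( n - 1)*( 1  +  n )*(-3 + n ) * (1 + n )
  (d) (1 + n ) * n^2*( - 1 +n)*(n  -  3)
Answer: c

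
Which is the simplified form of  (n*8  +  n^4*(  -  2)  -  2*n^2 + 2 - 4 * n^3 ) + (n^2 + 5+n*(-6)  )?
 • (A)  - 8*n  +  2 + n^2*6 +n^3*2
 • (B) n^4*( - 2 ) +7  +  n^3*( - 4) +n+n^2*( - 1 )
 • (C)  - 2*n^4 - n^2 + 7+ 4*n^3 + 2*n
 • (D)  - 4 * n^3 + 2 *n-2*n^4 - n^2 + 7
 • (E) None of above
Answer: D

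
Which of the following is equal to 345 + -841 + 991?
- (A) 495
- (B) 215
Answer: A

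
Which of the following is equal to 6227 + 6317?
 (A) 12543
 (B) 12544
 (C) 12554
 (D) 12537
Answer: B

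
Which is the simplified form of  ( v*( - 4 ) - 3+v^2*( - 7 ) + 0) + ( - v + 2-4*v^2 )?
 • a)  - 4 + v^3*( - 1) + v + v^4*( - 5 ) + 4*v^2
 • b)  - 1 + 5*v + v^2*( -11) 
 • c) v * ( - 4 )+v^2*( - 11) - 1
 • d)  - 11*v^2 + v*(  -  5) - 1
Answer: d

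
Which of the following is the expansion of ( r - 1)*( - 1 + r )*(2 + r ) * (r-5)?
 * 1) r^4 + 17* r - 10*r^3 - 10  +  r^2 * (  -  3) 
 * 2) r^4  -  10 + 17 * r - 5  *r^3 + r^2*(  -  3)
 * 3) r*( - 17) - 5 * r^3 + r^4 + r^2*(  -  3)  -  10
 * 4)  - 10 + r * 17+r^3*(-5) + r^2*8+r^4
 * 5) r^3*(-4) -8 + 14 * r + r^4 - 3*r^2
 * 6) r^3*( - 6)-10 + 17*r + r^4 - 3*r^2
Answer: 2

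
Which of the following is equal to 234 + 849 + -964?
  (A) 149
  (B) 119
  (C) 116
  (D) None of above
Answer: B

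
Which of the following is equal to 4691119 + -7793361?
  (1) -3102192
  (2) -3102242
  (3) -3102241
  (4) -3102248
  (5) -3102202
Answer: 2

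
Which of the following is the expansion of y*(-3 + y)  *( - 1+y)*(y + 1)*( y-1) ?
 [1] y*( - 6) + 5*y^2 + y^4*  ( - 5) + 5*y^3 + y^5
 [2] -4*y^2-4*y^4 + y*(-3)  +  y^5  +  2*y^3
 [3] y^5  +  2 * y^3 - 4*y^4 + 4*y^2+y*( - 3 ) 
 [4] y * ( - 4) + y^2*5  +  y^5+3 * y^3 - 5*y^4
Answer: 3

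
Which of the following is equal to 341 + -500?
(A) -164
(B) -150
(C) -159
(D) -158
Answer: C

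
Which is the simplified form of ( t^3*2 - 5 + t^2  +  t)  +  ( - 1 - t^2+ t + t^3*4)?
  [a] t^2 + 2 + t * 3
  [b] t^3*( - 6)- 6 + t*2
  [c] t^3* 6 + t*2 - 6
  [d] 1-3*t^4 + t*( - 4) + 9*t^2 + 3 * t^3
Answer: c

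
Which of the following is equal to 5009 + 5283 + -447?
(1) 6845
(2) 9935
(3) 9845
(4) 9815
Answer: 3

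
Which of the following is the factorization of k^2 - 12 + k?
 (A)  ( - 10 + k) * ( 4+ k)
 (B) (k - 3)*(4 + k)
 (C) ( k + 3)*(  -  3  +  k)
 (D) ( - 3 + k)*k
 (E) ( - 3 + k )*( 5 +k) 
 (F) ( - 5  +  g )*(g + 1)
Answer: B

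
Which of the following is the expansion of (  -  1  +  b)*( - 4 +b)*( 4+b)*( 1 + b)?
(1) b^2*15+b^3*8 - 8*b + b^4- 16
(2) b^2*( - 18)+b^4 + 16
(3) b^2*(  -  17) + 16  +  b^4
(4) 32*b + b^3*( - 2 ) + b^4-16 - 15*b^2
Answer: 3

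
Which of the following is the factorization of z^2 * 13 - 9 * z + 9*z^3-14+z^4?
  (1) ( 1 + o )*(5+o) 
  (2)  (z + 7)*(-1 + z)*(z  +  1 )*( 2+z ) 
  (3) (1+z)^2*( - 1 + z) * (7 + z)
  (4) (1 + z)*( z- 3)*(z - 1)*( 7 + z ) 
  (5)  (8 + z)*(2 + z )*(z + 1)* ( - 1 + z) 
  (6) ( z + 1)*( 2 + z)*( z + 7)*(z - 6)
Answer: 2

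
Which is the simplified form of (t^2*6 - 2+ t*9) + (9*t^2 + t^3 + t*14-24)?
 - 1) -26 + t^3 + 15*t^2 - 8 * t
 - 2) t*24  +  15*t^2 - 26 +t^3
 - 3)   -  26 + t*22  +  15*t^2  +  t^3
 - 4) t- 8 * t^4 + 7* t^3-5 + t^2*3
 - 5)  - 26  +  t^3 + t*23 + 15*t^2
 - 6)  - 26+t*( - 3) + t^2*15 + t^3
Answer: 5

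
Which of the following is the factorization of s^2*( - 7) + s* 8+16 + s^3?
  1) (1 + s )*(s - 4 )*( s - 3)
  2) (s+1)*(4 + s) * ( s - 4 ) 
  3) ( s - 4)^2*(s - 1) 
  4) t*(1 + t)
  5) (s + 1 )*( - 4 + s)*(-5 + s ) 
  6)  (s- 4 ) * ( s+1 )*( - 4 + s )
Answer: 6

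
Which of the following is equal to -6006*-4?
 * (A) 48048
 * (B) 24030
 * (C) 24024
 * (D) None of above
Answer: C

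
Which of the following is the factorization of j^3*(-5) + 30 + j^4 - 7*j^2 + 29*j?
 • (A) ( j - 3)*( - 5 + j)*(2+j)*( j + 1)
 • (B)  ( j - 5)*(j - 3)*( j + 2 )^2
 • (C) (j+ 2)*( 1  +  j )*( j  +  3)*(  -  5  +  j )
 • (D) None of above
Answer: A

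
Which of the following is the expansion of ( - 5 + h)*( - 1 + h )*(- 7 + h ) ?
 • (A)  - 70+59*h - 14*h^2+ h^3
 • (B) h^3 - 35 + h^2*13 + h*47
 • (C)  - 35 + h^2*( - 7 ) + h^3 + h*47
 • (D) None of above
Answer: D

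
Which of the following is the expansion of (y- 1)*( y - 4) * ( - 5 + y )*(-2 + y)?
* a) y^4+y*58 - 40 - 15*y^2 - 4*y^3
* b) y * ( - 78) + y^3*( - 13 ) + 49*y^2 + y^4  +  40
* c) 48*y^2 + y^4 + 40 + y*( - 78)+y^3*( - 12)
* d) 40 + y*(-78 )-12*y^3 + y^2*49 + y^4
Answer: d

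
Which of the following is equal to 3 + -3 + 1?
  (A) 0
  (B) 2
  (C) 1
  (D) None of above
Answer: C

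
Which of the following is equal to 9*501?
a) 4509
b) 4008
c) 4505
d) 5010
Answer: a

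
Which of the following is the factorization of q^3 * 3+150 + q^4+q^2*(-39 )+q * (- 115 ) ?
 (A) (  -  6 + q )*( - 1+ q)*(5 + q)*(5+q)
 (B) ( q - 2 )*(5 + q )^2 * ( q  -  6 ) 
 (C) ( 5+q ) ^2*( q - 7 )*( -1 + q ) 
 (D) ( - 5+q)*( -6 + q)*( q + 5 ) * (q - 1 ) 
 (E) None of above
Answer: A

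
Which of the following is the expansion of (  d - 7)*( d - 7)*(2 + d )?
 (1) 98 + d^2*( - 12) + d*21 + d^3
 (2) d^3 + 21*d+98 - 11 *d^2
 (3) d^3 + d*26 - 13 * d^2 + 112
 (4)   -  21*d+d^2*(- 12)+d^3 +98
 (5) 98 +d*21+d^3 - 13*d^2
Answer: 1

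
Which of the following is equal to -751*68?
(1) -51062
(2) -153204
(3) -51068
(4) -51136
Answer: 3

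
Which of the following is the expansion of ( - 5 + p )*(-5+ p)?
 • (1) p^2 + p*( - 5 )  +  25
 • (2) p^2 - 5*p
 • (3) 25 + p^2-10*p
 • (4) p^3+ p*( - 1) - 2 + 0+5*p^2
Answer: 3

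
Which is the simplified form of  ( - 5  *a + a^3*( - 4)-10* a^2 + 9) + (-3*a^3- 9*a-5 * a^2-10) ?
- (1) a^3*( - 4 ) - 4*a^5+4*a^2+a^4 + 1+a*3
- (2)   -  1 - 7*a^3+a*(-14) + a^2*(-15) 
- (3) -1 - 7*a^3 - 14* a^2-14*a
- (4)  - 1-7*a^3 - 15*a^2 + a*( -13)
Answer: 2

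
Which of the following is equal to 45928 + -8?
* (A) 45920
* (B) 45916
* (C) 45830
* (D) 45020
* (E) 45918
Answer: A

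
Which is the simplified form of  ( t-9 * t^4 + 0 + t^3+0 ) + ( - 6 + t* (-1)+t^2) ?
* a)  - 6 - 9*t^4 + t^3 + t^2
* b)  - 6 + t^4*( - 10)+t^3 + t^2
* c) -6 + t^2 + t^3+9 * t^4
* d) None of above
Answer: a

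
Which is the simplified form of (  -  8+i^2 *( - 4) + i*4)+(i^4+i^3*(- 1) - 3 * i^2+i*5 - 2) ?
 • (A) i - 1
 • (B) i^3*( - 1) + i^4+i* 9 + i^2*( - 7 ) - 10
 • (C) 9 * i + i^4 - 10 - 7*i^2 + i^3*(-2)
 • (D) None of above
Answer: B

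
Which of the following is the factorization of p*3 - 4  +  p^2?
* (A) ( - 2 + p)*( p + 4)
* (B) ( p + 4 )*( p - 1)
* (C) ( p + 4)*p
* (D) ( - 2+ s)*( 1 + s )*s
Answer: B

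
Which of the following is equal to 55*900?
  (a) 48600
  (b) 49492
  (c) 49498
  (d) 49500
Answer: d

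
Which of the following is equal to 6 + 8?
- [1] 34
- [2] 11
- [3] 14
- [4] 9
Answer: 3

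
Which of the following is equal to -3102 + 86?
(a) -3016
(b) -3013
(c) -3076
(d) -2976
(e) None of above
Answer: a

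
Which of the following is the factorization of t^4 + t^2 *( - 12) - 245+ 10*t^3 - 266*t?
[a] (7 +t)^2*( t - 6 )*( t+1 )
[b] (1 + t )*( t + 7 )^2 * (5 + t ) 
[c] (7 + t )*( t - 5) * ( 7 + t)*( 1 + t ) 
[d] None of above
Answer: c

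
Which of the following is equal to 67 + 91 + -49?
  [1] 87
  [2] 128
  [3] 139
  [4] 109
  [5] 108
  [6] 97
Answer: 4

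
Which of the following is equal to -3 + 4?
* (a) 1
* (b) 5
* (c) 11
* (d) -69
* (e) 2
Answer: a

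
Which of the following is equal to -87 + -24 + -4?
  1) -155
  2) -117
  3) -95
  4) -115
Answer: 4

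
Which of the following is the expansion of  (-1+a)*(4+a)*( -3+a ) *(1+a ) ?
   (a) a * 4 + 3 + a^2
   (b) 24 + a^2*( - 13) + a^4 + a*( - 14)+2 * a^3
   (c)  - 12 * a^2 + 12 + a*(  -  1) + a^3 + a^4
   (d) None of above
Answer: d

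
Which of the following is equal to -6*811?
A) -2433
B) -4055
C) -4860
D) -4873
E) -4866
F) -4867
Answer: E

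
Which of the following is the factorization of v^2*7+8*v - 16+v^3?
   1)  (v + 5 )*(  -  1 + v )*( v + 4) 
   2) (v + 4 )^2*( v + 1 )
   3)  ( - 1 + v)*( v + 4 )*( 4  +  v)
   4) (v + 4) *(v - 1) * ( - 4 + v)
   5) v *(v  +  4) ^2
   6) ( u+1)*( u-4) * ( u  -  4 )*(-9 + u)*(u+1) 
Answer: 3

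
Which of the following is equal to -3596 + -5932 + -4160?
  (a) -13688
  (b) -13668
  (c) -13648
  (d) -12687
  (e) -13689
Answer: a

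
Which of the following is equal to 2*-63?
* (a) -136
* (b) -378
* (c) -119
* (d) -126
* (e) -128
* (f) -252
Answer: d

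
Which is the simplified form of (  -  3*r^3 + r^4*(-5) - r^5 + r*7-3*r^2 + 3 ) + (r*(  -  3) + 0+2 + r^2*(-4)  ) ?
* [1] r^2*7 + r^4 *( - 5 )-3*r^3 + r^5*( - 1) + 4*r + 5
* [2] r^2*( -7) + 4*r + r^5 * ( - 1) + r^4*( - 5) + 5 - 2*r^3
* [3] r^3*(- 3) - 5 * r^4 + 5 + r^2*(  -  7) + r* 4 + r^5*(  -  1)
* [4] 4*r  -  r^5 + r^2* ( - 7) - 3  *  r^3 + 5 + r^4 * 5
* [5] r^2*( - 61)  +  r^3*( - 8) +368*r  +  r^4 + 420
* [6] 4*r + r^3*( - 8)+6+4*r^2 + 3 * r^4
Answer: 3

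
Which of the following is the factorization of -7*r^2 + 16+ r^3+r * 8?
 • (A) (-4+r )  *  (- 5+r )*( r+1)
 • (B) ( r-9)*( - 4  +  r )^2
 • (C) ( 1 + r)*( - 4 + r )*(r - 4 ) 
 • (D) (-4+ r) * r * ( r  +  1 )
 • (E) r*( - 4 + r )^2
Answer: C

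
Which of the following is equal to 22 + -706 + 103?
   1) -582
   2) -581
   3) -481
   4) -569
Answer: 2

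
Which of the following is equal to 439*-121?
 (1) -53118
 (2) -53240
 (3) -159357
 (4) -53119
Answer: 4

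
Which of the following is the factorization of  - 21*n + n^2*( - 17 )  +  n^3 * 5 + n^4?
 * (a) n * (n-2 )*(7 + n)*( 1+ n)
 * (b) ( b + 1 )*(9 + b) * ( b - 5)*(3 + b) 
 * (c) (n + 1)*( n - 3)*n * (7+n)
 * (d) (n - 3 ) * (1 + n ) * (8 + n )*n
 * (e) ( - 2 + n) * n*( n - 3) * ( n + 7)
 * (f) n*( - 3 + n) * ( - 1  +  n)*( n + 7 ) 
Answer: c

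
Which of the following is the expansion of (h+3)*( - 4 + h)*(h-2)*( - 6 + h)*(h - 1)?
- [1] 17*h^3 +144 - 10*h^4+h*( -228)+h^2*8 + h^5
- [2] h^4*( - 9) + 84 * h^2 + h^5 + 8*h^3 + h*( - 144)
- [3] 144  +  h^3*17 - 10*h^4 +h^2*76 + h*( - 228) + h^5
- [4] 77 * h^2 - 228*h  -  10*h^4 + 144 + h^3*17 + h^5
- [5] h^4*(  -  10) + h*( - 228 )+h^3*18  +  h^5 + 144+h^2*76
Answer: 3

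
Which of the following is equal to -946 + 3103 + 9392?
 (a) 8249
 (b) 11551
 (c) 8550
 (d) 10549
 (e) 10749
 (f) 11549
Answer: f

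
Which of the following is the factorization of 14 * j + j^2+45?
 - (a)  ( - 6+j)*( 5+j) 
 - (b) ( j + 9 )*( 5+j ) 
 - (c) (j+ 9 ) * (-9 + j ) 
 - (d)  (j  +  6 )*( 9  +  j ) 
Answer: b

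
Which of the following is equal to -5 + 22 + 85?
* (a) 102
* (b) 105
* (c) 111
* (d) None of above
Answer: a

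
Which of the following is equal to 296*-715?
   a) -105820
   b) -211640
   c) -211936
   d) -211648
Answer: b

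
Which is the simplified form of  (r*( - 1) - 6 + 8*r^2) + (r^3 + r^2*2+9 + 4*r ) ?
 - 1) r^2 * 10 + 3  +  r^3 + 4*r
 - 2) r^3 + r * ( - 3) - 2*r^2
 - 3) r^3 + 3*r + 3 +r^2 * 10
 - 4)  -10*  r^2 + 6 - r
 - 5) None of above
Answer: 3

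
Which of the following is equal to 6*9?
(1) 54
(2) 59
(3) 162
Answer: 1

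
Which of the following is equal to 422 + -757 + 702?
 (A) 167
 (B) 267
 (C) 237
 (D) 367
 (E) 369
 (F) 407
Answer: D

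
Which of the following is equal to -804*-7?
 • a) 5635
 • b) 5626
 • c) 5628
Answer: c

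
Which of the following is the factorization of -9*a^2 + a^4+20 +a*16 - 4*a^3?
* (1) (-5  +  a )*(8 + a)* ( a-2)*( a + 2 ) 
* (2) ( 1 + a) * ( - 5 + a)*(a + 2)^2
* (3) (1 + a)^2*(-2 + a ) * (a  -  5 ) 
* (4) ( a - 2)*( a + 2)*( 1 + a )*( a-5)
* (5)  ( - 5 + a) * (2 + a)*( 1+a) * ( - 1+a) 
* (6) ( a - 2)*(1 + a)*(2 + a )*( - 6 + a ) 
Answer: 4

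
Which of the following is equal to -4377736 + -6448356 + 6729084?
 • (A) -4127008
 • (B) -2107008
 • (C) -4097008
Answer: C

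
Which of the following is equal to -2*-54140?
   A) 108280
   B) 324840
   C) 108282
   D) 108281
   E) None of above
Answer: A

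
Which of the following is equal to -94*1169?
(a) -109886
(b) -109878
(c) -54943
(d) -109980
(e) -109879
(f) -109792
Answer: a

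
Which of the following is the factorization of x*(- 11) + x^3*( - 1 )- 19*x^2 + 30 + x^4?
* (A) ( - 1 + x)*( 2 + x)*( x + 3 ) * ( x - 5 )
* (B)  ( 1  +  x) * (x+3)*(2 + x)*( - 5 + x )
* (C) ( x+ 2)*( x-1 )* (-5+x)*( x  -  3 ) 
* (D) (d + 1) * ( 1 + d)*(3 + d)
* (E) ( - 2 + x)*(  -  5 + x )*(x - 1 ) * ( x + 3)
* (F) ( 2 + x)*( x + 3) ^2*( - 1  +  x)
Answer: A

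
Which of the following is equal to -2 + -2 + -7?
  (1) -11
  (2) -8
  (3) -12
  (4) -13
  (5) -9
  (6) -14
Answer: 1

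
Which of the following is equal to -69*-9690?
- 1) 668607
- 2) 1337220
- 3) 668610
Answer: 3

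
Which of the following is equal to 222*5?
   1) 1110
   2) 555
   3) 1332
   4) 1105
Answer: 1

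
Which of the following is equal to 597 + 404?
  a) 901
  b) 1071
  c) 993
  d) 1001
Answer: d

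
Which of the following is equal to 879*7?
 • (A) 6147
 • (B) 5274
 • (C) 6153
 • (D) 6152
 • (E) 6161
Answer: C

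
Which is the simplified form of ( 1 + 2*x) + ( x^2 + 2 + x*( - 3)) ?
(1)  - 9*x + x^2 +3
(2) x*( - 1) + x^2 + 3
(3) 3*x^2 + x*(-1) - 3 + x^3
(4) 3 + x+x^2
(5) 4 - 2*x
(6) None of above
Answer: 2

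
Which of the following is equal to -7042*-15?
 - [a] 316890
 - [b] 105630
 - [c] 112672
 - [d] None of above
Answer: b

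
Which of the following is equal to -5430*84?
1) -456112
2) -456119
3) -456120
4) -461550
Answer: 3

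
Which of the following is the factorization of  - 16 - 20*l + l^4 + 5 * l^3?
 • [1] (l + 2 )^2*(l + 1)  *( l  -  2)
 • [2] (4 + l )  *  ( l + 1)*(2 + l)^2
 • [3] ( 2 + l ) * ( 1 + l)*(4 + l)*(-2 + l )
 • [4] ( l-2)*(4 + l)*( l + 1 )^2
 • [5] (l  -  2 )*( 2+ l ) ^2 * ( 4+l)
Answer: 3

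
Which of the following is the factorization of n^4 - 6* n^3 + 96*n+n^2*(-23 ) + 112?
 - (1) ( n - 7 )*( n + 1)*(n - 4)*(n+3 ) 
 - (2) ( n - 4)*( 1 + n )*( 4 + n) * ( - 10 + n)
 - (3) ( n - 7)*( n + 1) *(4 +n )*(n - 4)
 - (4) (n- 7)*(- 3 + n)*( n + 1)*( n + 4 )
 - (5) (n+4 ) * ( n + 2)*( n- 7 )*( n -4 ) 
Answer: 3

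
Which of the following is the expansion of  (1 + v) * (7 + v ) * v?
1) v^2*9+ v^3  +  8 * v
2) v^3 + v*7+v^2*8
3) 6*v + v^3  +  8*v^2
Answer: 2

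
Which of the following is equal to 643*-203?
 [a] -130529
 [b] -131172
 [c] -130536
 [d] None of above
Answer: a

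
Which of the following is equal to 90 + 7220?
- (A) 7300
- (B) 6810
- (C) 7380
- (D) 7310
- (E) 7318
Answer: D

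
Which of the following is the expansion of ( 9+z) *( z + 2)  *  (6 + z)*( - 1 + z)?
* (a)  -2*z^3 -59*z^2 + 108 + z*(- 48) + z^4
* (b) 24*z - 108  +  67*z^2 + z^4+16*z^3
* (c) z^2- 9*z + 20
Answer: b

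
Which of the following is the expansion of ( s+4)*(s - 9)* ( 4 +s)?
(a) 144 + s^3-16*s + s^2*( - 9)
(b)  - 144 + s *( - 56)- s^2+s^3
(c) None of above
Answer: b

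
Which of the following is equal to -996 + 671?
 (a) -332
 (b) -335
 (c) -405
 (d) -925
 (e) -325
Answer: e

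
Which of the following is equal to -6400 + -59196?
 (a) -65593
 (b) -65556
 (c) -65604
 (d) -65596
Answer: d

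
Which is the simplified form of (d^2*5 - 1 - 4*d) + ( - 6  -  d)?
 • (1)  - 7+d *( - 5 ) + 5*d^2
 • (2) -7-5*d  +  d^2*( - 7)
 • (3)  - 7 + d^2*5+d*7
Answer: 1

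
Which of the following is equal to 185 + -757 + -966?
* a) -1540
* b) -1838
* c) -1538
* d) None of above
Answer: c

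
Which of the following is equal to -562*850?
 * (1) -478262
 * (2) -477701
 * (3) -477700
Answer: 3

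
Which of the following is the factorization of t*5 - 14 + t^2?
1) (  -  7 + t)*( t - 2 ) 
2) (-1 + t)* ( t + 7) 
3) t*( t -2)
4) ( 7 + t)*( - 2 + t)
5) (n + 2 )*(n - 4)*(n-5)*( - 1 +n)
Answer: 4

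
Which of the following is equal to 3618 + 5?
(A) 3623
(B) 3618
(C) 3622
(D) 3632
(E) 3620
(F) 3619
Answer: A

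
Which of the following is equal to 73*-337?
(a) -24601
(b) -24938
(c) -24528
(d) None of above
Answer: a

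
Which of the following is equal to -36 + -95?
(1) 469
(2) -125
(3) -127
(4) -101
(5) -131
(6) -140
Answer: 5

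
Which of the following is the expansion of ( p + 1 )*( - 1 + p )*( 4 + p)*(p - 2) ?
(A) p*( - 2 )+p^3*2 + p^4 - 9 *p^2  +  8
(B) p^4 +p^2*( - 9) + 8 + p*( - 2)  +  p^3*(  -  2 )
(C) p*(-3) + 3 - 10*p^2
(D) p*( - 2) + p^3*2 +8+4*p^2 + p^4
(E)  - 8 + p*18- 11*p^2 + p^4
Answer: A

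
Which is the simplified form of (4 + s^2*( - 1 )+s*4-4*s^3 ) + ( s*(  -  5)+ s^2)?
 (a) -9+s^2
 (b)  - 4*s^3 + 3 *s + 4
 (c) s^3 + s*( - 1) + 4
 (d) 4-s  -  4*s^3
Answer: d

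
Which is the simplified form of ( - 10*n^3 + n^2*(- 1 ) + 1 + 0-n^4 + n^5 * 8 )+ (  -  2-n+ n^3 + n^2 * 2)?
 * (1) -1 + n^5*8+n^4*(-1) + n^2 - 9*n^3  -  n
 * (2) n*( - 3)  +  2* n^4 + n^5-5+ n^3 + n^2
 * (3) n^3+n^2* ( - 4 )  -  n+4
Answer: 1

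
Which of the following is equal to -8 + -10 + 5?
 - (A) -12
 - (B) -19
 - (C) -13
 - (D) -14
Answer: C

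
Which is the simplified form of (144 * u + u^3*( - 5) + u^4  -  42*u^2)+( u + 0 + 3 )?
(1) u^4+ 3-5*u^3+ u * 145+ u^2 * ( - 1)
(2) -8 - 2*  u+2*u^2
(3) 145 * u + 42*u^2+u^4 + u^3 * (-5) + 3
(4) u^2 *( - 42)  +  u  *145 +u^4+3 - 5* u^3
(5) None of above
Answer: 4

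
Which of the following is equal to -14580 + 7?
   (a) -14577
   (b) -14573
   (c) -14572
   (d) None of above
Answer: b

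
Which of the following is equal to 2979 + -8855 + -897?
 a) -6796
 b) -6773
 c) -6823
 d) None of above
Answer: b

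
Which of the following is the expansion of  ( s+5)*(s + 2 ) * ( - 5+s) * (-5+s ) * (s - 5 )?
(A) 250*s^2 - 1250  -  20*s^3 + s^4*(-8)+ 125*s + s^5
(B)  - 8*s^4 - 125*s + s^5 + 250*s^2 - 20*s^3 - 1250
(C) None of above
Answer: B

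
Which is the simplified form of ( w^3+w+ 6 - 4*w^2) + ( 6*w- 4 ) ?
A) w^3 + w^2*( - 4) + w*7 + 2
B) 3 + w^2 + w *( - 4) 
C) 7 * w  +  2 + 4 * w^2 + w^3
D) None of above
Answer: A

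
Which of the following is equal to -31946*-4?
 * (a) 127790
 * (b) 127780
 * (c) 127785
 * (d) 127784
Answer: d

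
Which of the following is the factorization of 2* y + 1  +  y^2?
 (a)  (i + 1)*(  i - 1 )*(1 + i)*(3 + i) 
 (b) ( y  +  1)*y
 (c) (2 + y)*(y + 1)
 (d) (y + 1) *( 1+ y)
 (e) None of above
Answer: d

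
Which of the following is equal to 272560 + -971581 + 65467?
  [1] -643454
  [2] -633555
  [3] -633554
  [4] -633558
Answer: 3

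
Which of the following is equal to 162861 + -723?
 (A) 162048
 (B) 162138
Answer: B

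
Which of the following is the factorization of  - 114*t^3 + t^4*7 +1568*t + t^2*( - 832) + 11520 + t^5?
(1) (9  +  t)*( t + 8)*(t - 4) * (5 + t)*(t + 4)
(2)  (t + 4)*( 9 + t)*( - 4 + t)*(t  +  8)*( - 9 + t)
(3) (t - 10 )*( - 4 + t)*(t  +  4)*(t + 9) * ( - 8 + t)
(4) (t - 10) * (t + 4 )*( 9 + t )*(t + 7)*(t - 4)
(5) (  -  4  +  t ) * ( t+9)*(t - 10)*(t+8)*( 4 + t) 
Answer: 5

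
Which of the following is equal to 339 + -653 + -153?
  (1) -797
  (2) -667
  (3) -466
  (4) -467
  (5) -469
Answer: 4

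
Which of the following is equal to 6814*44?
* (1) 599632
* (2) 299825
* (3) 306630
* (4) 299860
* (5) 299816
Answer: 5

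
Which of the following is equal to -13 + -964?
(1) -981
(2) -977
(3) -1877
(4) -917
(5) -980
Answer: 2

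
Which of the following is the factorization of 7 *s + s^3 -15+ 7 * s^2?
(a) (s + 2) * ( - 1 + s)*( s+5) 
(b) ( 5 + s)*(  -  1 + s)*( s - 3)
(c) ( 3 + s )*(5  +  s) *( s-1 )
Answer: c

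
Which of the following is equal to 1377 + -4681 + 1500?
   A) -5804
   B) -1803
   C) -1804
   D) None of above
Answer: C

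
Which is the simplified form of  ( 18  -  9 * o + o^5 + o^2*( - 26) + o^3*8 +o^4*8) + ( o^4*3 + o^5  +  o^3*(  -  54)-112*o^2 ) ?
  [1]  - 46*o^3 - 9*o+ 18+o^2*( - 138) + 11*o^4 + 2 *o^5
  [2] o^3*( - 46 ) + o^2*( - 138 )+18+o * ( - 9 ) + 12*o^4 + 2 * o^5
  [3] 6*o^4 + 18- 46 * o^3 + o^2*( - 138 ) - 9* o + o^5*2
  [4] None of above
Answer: 1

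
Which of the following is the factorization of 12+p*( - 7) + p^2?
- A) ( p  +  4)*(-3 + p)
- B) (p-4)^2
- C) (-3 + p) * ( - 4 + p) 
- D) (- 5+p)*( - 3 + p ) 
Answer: C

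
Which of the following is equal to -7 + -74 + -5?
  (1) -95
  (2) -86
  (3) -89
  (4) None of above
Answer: 2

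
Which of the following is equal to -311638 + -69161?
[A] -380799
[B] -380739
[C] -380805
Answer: A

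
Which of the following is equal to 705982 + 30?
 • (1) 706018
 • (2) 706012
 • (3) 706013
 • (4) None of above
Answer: 2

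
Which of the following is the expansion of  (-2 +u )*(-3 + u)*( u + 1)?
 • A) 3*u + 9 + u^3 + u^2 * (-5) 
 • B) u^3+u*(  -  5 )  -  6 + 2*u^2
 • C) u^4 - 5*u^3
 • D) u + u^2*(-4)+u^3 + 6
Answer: D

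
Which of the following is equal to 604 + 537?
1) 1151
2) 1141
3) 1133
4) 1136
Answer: 2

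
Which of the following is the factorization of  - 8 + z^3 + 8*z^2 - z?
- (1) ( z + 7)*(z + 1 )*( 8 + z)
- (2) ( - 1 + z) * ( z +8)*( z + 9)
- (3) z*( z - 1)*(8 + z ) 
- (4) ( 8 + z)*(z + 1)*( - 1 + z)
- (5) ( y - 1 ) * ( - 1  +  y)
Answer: 4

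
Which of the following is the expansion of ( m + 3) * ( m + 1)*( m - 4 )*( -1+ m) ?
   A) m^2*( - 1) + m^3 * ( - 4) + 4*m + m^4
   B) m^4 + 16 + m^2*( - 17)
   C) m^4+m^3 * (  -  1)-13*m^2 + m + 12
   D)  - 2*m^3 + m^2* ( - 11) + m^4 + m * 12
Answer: C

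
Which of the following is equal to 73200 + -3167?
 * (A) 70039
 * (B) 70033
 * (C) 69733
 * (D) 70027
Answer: B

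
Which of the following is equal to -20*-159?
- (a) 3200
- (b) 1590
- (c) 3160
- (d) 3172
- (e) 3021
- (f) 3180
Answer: f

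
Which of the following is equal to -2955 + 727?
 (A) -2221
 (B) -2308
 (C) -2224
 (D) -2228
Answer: D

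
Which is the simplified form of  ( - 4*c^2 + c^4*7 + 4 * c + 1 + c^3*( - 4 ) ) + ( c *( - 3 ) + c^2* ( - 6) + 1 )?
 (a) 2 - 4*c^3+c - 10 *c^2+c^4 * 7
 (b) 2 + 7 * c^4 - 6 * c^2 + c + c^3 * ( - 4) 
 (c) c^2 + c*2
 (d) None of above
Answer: a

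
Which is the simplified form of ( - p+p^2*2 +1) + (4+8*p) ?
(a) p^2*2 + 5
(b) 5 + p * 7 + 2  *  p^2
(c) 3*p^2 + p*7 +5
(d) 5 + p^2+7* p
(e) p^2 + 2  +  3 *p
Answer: b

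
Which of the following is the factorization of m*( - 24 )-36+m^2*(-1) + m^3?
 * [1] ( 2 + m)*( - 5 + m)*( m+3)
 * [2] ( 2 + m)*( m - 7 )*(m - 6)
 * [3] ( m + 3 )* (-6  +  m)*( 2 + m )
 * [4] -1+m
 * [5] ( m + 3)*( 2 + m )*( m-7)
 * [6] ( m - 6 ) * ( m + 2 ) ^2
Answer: 3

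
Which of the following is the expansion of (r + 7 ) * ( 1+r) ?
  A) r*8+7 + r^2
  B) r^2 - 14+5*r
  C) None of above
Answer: A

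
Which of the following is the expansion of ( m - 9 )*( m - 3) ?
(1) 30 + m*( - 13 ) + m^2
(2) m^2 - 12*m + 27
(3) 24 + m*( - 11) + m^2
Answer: 2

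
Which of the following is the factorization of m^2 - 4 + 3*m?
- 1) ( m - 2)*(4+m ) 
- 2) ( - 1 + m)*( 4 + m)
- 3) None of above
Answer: 2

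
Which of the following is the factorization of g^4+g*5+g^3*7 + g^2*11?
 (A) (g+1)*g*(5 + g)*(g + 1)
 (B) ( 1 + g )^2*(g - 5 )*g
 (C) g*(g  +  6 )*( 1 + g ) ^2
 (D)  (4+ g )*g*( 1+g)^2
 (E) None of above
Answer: A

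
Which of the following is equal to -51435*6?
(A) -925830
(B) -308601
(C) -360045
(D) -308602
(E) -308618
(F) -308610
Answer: F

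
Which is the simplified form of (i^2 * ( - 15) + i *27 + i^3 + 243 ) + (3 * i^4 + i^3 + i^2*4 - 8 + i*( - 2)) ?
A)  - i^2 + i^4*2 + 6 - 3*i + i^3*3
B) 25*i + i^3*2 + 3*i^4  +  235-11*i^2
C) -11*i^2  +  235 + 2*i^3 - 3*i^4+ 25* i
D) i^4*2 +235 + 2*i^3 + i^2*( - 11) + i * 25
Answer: B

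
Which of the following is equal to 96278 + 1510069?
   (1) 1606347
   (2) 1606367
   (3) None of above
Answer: 1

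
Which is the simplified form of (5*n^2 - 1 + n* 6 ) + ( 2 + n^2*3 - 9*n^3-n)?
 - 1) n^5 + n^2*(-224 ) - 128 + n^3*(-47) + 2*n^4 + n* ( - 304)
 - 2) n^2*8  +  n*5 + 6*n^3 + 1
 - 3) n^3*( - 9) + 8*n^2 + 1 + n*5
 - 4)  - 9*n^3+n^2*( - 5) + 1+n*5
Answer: 3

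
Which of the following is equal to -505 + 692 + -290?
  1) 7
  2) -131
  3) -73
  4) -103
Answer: 4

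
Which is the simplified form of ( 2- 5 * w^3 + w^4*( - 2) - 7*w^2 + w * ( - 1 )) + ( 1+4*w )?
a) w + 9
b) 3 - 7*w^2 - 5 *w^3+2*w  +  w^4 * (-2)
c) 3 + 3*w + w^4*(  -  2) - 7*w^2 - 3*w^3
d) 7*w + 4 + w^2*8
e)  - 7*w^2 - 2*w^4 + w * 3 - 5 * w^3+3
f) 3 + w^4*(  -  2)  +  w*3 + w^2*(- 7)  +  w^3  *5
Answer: e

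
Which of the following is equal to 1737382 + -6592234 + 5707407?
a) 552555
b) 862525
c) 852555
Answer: c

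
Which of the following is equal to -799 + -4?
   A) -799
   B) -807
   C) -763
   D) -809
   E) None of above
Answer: E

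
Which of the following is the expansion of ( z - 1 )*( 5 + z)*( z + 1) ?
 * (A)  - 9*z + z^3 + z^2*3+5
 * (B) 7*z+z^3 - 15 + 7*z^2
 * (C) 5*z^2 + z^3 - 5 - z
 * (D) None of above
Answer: C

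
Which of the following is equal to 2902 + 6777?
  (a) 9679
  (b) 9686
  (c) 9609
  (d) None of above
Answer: a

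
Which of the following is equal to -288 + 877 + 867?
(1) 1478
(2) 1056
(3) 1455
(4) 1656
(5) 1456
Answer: 5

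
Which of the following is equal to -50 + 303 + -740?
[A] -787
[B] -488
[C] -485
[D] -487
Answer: D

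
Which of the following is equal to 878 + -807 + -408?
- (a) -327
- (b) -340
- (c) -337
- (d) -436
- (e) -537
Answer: c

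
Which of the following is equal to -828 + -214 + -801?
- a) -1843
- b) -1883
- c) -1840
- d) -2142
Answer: a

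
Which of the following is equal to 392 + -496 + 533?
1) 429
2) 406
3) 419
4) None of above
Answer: 1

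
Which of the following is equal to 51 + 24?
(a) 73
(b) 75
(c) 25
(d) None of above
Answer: b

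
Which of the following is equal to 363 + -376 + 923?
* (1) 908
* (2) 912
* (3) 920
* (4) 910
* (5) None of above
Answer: 4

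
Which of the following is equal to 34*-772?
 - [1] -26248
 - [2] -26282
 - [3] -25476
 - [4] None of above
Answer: 1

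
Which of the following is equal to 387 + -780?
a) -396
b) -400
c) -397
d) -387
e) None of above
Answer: e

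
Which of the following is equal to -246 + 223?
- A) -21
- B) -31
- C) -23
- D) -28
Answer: C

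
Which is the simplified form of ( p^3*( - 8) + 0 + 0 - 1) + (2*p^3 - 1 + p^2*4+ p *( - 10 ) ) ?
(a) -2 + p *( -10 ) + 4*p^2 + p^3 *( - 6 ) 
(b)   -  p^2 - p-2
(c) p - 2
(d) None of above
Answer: a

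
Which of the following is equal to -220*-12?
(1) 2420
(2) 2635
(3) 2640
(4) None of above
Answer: 3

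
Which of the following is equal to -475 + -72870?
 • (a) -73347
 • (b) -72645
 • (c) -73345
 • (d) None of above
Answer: c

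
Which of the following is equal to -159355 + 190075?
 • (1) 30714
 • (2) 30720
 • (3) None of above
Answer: 2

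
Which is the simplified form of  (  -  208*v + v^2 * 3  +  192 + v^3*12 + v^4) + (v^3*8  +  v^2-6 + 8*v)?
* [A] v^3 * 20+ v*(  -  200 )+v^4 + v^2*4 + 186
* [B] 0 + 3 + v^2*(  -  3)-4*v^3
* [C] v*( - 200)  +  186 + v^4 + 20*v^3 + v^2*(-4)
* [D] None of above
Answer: A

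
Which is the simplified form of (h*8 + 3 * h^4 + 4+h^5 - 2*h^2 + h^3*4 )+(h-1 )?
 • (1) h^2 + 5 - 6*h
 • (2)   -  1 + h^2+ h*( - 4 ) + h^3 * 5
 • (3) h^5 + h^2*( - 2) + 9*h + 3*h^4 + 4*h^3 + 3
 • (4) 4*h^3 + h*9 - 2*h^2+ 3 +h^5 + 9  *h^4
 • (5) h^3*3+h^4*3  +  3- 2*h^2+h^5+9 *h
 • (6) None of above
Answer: 3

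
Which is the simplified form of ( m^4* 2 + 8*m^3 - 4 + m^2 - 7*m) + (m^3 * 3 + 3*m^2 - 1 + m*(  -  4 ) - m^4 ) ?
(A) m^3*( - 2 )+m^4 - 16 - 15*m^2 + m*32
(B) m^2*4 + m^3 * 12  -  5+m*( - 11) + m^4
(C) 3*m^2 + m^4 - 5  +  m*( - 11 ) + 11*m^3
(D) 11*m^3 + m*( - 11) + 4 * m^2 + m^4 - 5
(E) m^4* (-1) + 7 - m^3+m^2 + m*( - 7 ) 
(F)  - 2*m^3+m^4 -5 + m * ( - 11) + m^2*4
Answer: D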